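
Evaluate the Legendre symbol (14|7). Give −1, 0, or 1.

0

First reduce: 14 ≡ 0 (mod 7).
Top reduces to 0: gcd > 1, so the symbol is 0.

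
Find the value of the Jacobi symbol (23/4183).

Reciprocity: 23 ≡ 3 and 4183 ≡ 3 (mod 4), so (23/4183) = −(4183/23).
Reduce top mod 23: now compute (20/23).
Pull out 2^2: since 23 ≡ 7 (mod 8), (2/23) = +1, so (2/23)^2 = +1.
Reciprocity: 5 ≡ 1 and 23 ≡ 3 (mod 4), so (5/23) = +(23/5).
Reduce top mod 5: now compute (3/5).
Reciprocity: 3 ≡ 3 and 5 ≡ 1 (mod 4), so (3/5) = +(5/3).
Reduce top mod 3: now compute (2/3).
Pull out 2: since 3 ≡ 3 (mod 8), (2/3) = -1.
Reached (1/3) = 1. Collecting the sign flips along the way, the symbol is +1.

1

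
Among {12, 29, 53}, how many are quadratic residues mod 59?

(12/59) = +1 → QR.
(29/59) = +1 → QR.
(53/59) = +1 → QR.
Total quadratic residues among the 3: 3.

3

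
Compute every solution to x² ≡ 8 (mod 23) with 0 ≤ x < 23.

10, 13

Since 23 ≡ 3 (mod 4), a square root of 8 is 8^((23+1)/4) = 8^6 mod 23.
Repeated squaring: 8^2≡18, 8^4≡2 (mod 23).
8^6 = 8^(4+2) ≡ 13 (mod 23).
Check: 13² = 169 ≡ 8 (mod 23). The two roots are 10 and 13.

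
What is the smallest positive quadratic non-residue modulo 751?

(2/751) = +1, so 2 is a residue.
(3/751) = −1, so 3 is the smallest positive non-residue mod 751.

3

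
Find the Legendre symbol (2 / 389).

Pull out 2: since 389 ≡ 5 (mod 8), (2/389) = -1.
Reached (1/389) = 1. Collecting the sign flips along the way, the symbol is -1.

-1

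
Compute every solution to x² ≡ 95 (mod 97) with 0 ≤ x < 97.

97 ≡ 1 (mod 4), so we find a root by search.
Trying successive values, 17² = 289 ≡ 95 (mod 97). The other root is 97 − 17 = 80.

17, 80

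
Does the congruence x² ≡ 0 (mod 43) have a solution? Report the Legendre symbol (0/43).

0

Top reduces to 0: gcd > 1, so the symbol is 0.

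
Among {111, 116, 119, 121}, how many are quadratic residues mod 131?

1

(111/131) = -1 → non-residue.
(116/131) = -1 → non-residue.
(119/131) = -1 → non-residue.
(121/131) = +1 → QR.
Total quadratic residues among the 4: 1.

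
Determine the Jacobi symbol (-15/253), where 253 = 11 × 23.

First reduce: -15 ≡ 238 (mod 253).
Pull out 2: since 253 ≡ 5 (mod 8), (2/253) = -1.
Reciprocity: 119 ≡ 3 and 253 ≡ 1 (mod 4), so (119/253) = +(253/119).
Reduce top mod 119: now compute (15/119).
Reciprocity: 15 ≡ 3 and 119 ≡ 3 (mod 4), so (15/119) = −(119/15).
Reduce top mod 15: now compute (14/15).
Pull out 2: since 15 ≡ 7 (mod 8), (2/15) = +1.
Reciprocity: 7 ≡ 3 and 15 ≡ 3 (mod 4), so (7/15) = −(15/7).
Reduce top mod 7: now compute (1/7).
Reached (1/7) = 1. Collecting the sign flips along the way, the symbol is -1.

-1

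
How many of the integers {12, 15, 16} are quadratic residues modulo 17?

2

(12/17) = -1 → non-residue.
(15/17) = +1 → QR.
(16/17) = +1 → QR.
Total quadratic residues among the 3: 2.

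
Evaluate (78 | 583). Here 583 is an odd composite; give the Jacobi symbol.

1

Pull out 2: since 583 ≡ 7 (mod 8), (2/583) = +1.
Reciprocity: 39 ≡ 3 and 583 ≡ 3 (mod 4), so (39/583) = −(583/39).
Reduce top mod 39: now compute (37/39).
Reciprocity: 37 ≡ 1 and 39 ≡ 3 (mod 4), so (37/39) = +(39/37).
Reduce top mod 37: now compute (2/37).
Pull out 2: since 37 ≡ 5 (mod 8), (2/37) = -1.
Reached (1/37) = 1. Collecting the sign flips along the way, the symbol is +1.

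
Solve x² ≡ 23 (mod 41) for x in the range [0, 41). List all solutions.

41 ≡ 1 (mod 4), so we find a root by search.
Trying successive values, 8² = 64 ≡ 23 (mod 41). The other root is 41 − 8 = 33.

8, 33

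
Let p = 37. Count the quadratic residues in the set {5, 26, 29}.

1

(5/37) = -1 → non-residue.
(26/37) = +1 → QR.
(29/37) = -1 → non-residue.
Total quadratic residues among the 3: 1.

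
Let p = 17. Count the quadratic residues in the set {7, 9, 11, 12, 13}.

(7/17) = -1 → non-residue.
(9/17) = +1 → QR.
(11/17) = -1 → non-residue.
(12/17) = -1 → non-residue.
(13/17) = +1 → QR.
Total quadratic residues among the 5: 2.

2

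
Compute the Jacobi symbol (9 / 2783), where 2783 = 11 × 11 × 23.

Reciprocity: 9 ≡ 1 and 2783 ≡ 3 (mod 4), so (9/2783) = +(2783/9).
Reduce top mod 9: now compute (2/9).
Pull out 2: since 9 ≡ 1 (mod 8), (2/9) = +1.
Reached (1/9) = 1. Collecting the sign flips along the way, the symbol is +1.

1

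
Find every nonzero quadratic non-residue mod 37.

2,5,6,8,13,14,15,17,18,19,20,22,23,24,29,31,32,35

Square k = 1,…,18 (k and 37−k give the same square):
1²=1, 2²=4, 3²=9, 4²=16, 5²=25, 6²=36, 7²≡12, 8²≡27, 9²≡7, 10²≡26, 11²≡10, 12²≡33, 13²≡21, 14²≡11, 15²≡3, 16²≡34, 17²≡30, 18²≡28 (mod 37).
The residues are {1, 3, 4, 7, 9, 10, 11, 12, 16, 21, 25, 26, 27, 28, 30, 33, 34, 36}; the non-residues are the remaining 18 nonzero classes.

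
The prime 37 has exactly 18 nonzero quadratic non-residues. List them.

Square k = 1,…,18 (k and 37−k give the same square):
1²=1, 2²=4, 3²=9, 4²=16, 5²=25, 6²=36, 7²≡12, 8²≡27, 9²≡7, 10²≡26, 11²≡10, 12²≡33, 13²≡21, 14²≡11, 15²≡3, 16²≡34, 17²≡30, 18²≡28 (mod 37).
The residues are {1, 3, 4, 7, 9, 10, 11, 12, 16, 21, 25, 26, 27, 28, 30, 33, 34, 36}; the non-residues are the remaining 18 nonzero classes.

2,5,6,8,13,14,15,17,18,19,20,22,23,24,29,31,32,35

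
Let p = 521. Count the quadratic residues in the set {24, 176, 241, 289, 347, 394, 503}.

4

(24/521) = -1 → non-residue.
(176/521) = +1 → QR.
(241/521) = -1 → non-residue.
(289/521) = +1 → QR.
(347/521) = -1 → non-residue.
(394/521) = +1 → QR.
(503/521) = +1 → QR.
Total quadratic residues among the 7: 4.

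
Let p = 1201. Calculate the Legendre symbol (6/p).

Pull out 2: since 1201 ≡ 1 (mod 8), (2/1201) = +1.
Reciprocity: 3 ≡ 3 and 1201 ≡ 1 (mod 4), so (3/1201) = +(1201/3).
Reduce top mod 3: now compute (1/3).
Reached (1/3) = 1. Collecting the sign flips along the way, the symbol is +1.

1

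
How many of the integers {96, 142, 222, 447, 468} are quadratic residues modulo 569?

4

(96/569) = -1 → non-residue.
(142/569) = +1 → QR.
(222/569) = +1 → QR.
(447/569) = +1 → QR.
(468/569) = +1 → QR.
Total quadratic residues among the 5: 4.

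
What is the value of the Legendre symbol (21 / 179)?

Euler's criterion: (21/179) ≡ 21^89 (mod 179).
21^2 ≡ 83 (mod 179)
21^4 ≡ 87 (mod 179)
21^8 ≡ 51 (mod 179)
21^16 ≡ 95 (mod 179)
21^32 ≡ 75 (mod 179)
21^64 ≡ 76 (mod 179)
21^89 = 21^(64+16+8+1) ≡ 178 (mod 179).
Result is 178 ≡ −1, so (21/179) = −1.

-1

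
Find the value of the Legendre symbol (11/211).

Reciprocity: 11 ≡ 3 and 211 ≡ 3 (mod 4), so (11/211) = −(211/11).
Reduce top mod 11: now compute (2/11).
Pull out 2: since 11 ≡ 3 (mod 8), (2/11) = -1.
Reached (1/11) = 1. Collecting the sign flips along the way, the symbol is +1.

1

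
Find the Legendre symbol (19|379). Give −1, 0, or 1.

Euler's criterion: (19/379) ≡ 19^189 (mod 379).
19^2 ≡ 361 (mod 379)
19^4 ≡ 324 (mod 379)
19^8 ≡ 372 (mod 379)
19^16 ≡ 49 (mod 379)
19^32 ≡ 127 (mod 379)
19^64 ≡ 211 (mod 379)
19^128 ≡ 178 (mod 379)
19^189 = 19^(128+32+16+8+4+1) ≡ 1 (mod 379).
Result is 1, so (19/379) = 1.

1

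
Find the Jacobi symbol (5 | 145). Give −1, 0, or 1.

0

Reciprocity: 5 ≡ 1 and 145 ≡ 1 (mod 4), so (5/145) = +(145/5).
Reduce top mod 5: now compute (0/5).
Top reduces to 0: gcd > 1, so the symbol is 0.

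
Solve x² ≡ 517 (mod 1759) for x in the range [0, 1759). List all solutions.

242, 1517

Since 1759 ≡ 3 (mod 4), a square root of 517 is 517^((1759+1)/4) = 517^440 mod 1759.
Repeated squaring: 517^2≡1680, 517^4≡964, 517^8≡544, 517^16≡424, 517^32≡358, 517^64≡1516, 517^128≡1002, 517^256≡1374 (mod 1759).
517^440 = 517^(256+128+32+16+8) ≡ 242 (mod 1759).
Check: 242² = 58564 ≡ 517 (mod 1759). The two roots are 242 and 1517.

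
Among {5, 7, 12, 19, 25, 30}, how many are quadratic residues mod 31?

4

(5/31) = +1 → QR.
(7/31) = +1 → QR.
(12/31) = -1 → non-residue.
(19/31) = +1 → QR.
(25/31) = +1 → QR.
(30/31) = -1 → non-residue.
Total quadratic residues among the 6: 4.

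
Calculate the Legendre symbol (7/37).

Reciprocity: 7 ≡ 3 and 37 ≡ 1 (mod 4), so (7/37) = +(37/7).
Reduce top mod 7: now compute (2/7).
Pull out 2: since 7 ≡ 7 (mod 8), (2/7) = +1.
Reached (1/7) = 1. Collecting the sign flips along the way, the symbol is +1.

1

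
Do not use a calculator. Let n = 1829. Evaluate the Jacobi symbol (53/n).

-1

Reciprocity: 53 ≡ 1 and 1829 ≡ 1 (mod 4), so (53/1829) = +(1829/53).
Reduce top mod 53: now compute (27/53).
Reciprocity: 27 ≡ 3 and 53 ≡ 1 (mod 4), so (27/53) = +(53/27).
Reduce top mod 27: now compute (26/27).
Pull out 2: since 27 ≡ 3 (mod 8), (2/27) = -1.
Reciprocity: 13 ≡ 1 and 27 ≡ 3 (mod 4), so (13/27) = +(27/13).
Reduce top mod 13: now compute (1/13).
Reached (1/13) = 1. Collecting the sign flips along the way, the symbol is -1.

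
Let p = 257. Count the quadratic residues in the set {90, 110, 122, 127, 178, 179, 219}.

(90/257) = -1 → non-residue.
(110/257) = -1 → non-residue.
(122/257) = +1 → QR.
(127/257) = -1 → non-residue.
(178/257) = +1 → QR.
(179/257) = -1 → non-residue.
(219/257) = -1 → non-residue.
Total quadratic residues among the 7: 2.

2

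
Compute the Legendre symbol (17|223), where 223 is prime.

1

Reciprocity: 17 ≡ 1 and 223 ≡ 3 (mod 4), so (17/223) = +(223/17).
Reduce top mod 17: now compute (2/17).
Pull out 2: since 17 ≡ 1 (mod 8), (2/17) = +1.
Reached (1/17) = 1. Collecting the sign flips along the way, the symbol is +1.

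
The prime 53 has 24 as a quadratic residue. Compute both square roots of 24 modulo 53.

53 ≡ 1 (mod 4), so we find a root by search.
Trying successive values, 17² = 289 ≡ 24 (mod 53). The other root is 53 − 17 = 36.

17, 36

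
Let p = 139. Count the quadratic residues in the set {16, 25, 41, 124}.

(16/139) = +1 → QR.
(25/139) = +1 → QR.
(41/139) = +1 → QR.
(124/139) = +1 → QR.
Total quadratic residues among the 4: 4.

4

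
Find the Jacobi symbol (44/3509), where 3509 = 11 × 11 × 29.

Pull out 2^2: since 3509 ≡ 5 (mod 8), (2/3509) = -1, so (2/3509)^2 = +1.
Reciprocity: 11 ≡ 3 and 3509 ≡ 1 (mod 4), so (11/3509) = +(3509/11).
Reduce top mod 11: now compute (0/11).
Top reduces to 0: gcd > 1, so the symbol is 0.

0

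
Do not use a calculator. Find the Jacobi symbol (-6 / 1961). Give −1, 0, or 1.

First reduce: -6 ≡ 1955 (mod 1961).
Reciprocity: 1955 ≡ 3 and 1961 ≡ 1 (mod 4), so (1955/1961) = +(1961/1955).
Reduce top mod 1955: now compute (6/1955).
Pull out 2: since 1955 ≡ 3 (mod 8), (2/1955) = -1.
Reciprocity: 3 ≡ 3 and 1955 ≡ 3 (mod 4), so (3/1955) = −(1955/3).
Reduce top mod 3: now compute (2/3).
Pull out 2: since 3 ≡ 3 (mod 8), (2/3) = -1.
Reached (1/3) = 1. Collecting the sign flips along the way, the symbol is -1.

-1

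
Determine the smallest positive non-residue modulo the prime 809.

3

(2/809) = +1, so 2 is a residue.
(3/809) = −1, so 3 is the smallest positive non-residue mod 809.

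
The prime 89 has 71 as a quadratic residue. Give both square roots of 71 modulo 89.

89 ≡ 1 (mod 4), so we find a root by search.
Trying successive values, 31² = 961 ≡ 71 (mod 89). The other root is 89 − 31 = 58.

31, 58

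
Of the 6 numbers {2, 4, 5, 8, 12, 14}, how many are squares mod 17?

3

(2/17) = +1 → QR.
(4/17) = +1 → QR.
(5/17) = -1 → non-residue.
(8/17) = +1 → QR.
(12/17) = -1 → non-residue.
(14/17) = -1 → non-residue.
Total quadratic residues among the 6: 3.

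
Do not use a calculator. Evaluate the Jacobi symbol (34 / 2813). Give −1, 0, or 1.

-1

Pull out 2: since 2813 ≡ 5 (mod 8), (2/2813) = -1.
Reciprocity: 17 ≡ 1 and 2813 ≡ 1 (mod 4), so (17/2813) = +(2813/17).
Reduce top mod 17: now compute (8/17).
Pull out 2^3: since 17 ≡ 1 (mod 8), (2/17) = +1, so (2/17)^3 = +1.
Reached (1/17) = 1. Collecting the sign flips along the way, the symbol is -1.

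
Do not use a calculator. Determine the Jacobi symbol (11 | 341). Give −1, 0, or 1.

Reciprocity: 11 ≡ 3 and 341 ≡ 1 (mod 4), so (11/341) = +(341/11).
Reduce top mod 11: now compute (0/11).
Top reduces to 0: gcd > 1, so the symbol is 0.

0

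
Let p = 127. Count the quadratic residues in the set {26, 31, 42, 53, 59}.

3

(26/127) = +1 → QR.
(31/127) = +1 → QR.
(42/127) = +1 → QR.
(53/127) = -1 → non-residue.
(59/127) = -1 → non-residue.
Total quadratic residues among the 5: 3.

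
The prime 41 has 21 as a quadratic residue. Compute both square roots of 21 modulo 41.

41 ≡ 1 (mod 4), so we find a root by search.
Trying successive values, 12² = 144 ≡ 21 (mod 41). The other root is 41 − 12 = 29.

12, 29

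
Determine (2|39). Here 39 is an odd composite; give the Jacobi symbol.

1

Pull out 2: since 39 ≡ 7 (mod 8), (2/39) = +1.
Reached (1/39) = 1. Collecting the sign flips along the way, the symbol is +1.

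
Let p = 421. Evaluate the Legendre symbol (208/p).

Euler's criterion: (208/421) ≡ 208^210 (mod 421).
208^2 ≡ 322 (mod 421)
208^4 ≡ 118 (mod 421)
208^8 ≡ 31 (mod 421)
208^16 ≡ 119 (mod 421)
208^32 ≡ 268 (mod 421)
208^64 ≡ 254 (mod 421)
208^128 ≡ 103 (mod 421)
208^210 = 208^(128+64+16+2) ≡ 420 (mod 421).
Result is 420 ≡ −1, so (208/421) = −1.

-1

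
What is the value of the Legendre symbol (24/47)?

Pull out 2^3: since 47 ≡ 7 (mod 8), (2/47) = +1, so (2/47)^3 = +1.
Reciprocity: 3 ≡ 3 and 47 ≡ 3 (mod 4), so (3/47) = −(47/3).
Reduce top mod 3: now compute (2/3).
Pull out 2: since 3 ≡ 3 (mod 8), (2/3) = -1.
Reached (1/3) = 1. Collecting the sign flips along the way, the symbol is +1.

1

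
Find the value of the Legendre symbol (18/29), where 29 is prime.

Euler's criterion: (18/29) ≡ 18^14 (mod 29).
18^2 ≡ 5 (mod 29)
18^4 ≡ 25 (mod 29)
18^8 ≡ 16 (mod 29)
18^14 = 18^(8+4+2) ≡ 28 (mod 29).
Result is 28 ≡ −1, so (18/29) = −1.

-1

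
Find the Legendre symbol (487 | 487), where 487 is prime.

0

First reduce: 487 ≡ 0 (mod 487).
Top reduces to 0: gcd > 1, so the symbol is 0.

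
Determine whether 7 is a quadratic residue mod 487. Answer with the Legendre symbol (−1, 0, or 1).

Euler's criterion: (7/487) ≡ 7^243 (mod 487).
7^2 ≡ 49 (mod 487)
7^4 ≡ 453 (mod 487)
7^8 ≡ 182 (mod 487)
7^16 ≡ 8 (mod 487)
7^32 ≡ 64 (mod 487)
7^64 ≡ 200 (mod 487)
7^128 ≡ 66 (mod 487)
7^243 = 7^(128+64+32+16+2+1) ≡ 486 (mod 487).
Result is 486 ≡ −1, so (7/487) = −1.

-1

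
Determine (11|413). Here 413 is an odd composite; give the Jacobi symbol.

-1

Reciprocity: 11 ≡ 3 and 413 ≡ 1 (mod 4), so (11/413) = +(413/11).
Reduce top mod 11: now compute (6/11).
Pull out 2: since 11 ≡ 3 (mod 8), (2/11) = -1.
Reciprocity: 3 ≡ 3 and 11 ≡ 3 (mod 4), so (3/11) = −(11/3).
Reduce top mod 3: now compute (2/3).
Pull out 2: since 3 ≡ 3 (mod 8), (2/3) = -1.
Reached (1/3) = 1. Collecting the sign flips along the way, the symbol is -1.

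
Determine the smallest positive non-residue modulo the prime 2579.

2

(2/2579) = −1, so 2 is the smallest positive non-residue mod 2579.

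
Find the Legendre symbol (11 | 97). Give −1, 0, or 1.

1

Reciprocity: 11 ≡ 3 and 97 ≡ 1 (mod 4), so (11/97) = +(97/11).
Reduce top mod 11: now compute (9/11).
Reciprocity: 9 ≡ 1 and 11 ≡ 3 (mod 4), so (9/11) = +(11/9).
Reduce top mod 9: now compute (2/9).
Pull out 2: since 9 ≡ 1 (mod 8), (2/9) = +1.
Reached (1/9) = 1. Collecting the sign flips along the way, the symbol is +1.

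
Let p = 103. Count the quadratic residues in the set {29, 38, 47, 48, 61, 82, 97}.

(29/103) = +1 → QR.
(38/103) = +1 → QR.
(47/103) = -1 → non-residue.
(48/103) = -1 → non-residue.
(61/103) = +1 → QR.
(82/103) = +1 → QR.
(97/103) = +1 → QR.
Total quadratic residues among the 7: 5.

5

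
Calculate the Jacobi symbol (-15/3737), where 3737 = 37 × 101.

1

First reduce: -15 ≡ 3722 (mod 3737).
Pull out 2: since 3737 ≡ 1 (mod 8), (2/3737) = +1.
Reciprocity: 1861 ≡ 1 and 3737 ≡ 1 (mod 4), so (1861/3737) = +(3737/1861).
Reduce top mod 1861: now compute (15/1861).
Reciprocity: 15 ≡ 3 and 1861 ≡ 1 (mod 4), so (15/1861) = +(1861/15).
Reduce top mod 15: now compute (1/15).
Reached (1/15) = 1. Collecting the sign flips along the way, the symbol is +1.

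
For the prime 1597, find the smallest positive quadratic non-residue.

(2/1597) = −1, so 2 is the smallest positive non-residue mod 1597.

2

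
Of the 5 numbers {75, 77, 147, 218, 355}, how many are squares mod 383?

(75/383) = +1 → QR.
(77/383) = -1 → non-residue.
(147/383) = +1 → QR.
(218/383) = -1 → non-residue.
(355/383) = -1 → non-residue.
Total quadratic residues among the 5: 2.

2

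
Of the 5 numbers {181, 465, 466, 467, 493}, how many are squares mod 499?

(181/499) = +1 → QR.
(465/499) = -1 → non-residue.
(466/499) = -1 → non-residue.
(467/499) = +1 → QR.
(493/499) = -1 → non-residue.
Total quadratic residues among the 5: 2.

2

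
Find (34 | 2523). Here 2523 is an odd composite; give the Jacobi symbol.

Pull out 2: since 2523 ≡ 3 (mod 8), (2/2523) = -1.
Reciprocity: 17 ≡ 1 and 2523 ≡ 3 (mod 4), so (17/2523) = +(2523/17).
Reduce top mod 17: now compute (7/17).
Reciprocity: 7 ≡ 3 and 17 ≡ 1 (mod 4), so (7/17) = +(17/7).
Reduce top mod 7: now compute (3/7).
Reciprocity: 3 ≡ 3 and 7 ≡ 3 (mod 4), so (3/7) = −(7/3).
Reduce top mod 3: now compute (1/3).
Reached (1/3) = 1. Collecting the sign flips along the way, the symbol is +1.

1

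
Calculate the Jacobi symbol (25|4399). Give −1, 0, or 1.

Reciprocity: 25 ≡ 1 and 4399 ≡ 3 (mod 4), so (25/4399) = +(4399/25).
Reduce top mod 25: now compute (24/25).
Pull out 2^3: since 25 ≡ 1 (mod 8), (2/25) = +1, so (2/25)^3 = +1.
Reciprocity: 3 ≡ 3 and 25 ≡ 1 (mod 4), so (3/25) = +(25/3).
Reduce top mod 3: now compute (1/3).
Reached (1/3) = 1. Collecting the sign flips along the way, the symbol is +1.

1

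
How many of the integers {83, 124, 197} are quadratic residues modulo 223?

(83/223) = +1 → QR.
(124/223) = +1 → QR.
(197/223) = +1 → QR.
Total quadratic residues among the 3: 3.

3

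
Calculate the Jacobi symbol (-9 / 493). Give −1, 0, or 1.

First reduce: -9 ≡ 484 (mod 493).
Pull out 2^2: since 493 ≡ 5 (mod 8), (2/493) = -1, so (2/493)^2 = +1.
Reciprocity: 121 ≡ 1 and 493 ≡ 1 (mod 4), so (121/493) = +(493/121).
Reduce top mod 121: now compute (9/121).
Reciprocity: 9 ≡ 1 and 121 ≡ 1 (mod 4), so (9/121) = +(121/9).
Reduce top mod 9: now compute (4/9).
Pull out 2^2: since 9 ≡ 1 (mod 8), (2/9) = +1, so (2/9)^2 = +1.
Reached (1/9) = 1. Collecting the sign flips along the way, the symbol is +1.

1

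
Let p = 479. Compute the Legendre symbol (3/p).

Euler's criterion: (3/479) ≡ 3^239 (mod 479).
3^2 ≡ 9 (mod 479)
3^4 ≡ 81 (mod 479)
3^8 ≡ 334 (mod 479)
3^16 ≡ 428 (mod 479)
3^32 ≡ 206 (mod 479)
3^64 ≡ 284 (mod 479)
3^128 ≡ 184 (mod 479)
3^239 = 3^(128+64+32+8+4+2+1) ≡ 1 (mod 479).
Result is 1, so (3/479) = 1.

1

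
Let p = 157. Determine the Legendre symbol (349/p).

First reduce: 349 ≡ 35 (mod 157).
Reciprocity: 35 ≡ 3 and 157 ≡ 1 (mod 4), so (35/157) = +(157/35).
Reduce top mod 35: now compute (17/35).
Reciprocity: 17 ≡ 1 and 35 ≡ 3 (mod 4), so (17/35) = +(35/17).
Reduce top mod 17: now compute (1/17).
Reached (1/17) = 1. Collecting the sign flips along the way, the symbol is +1.

1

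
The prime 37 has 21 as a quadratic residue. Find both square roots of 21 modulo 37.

13, 24

37 ≡ 1 (mod 4), so we find a root by search.
Trying successive values, 13² = 169 ≡ 21 (mod 37). The other root is 37 − 13 = 24.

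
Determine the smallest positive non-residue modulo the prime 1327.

(2/1327) = +1, so 2 is a residue.
(3/1327) = −1, so 3 is the smallest positive non-residue mod 1327.

3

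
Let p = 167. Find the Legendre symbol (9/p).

Reciprocity: 9 ≡ 1 and 167 ≡ 3 (mod 4), so (9/167) = +(167/9).
Reduce top mod 9: now compute (5/9).
Reciprocity: 5 ≡ 1 and 9 ≡ 1 (mod 4), so (5/9) = +(9/5).
Reduce top mod 5: now compute (4/5).
Pull out 2^2: since 5 ≡ 5 (mod 8), (2/5) = -1, so (2/5)^2 = +1.
Reached (1/5) = 1. Collecting the sign flips along the way, the symbol is +1.

1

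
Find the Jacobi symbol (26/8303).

1

Pull out 2: since 8303 ≡ 7 (mod 8), (2/8303) = +1.
Reciprocity: 13 ≡ 1 and 8303 ≡ 3 (mod 4), so (13/8303) = +(8303/13).
Reduce top mod 13: now compute (9/13).
Reciprocity: 9 ≡ 1 and 13 ≡ 1 (mod 4), so (9/13) = +(13/9).
Reduce top mod 9: now compute (4/9).
Pull out 2^2: since 9 ≡ 1 (mod 8), (2/9) = +1, so (2/9)^2 = +1.
Reached (1/9) = 1. Collecting the sign flips along the way, the symbol is +1.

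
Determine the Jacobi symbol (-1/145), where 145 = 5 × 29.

1

First reduce: -1 ≡ 144 (mod 145).
Pull out 2^4: since 145 ≡ 1 (mod 8), (2/145) = +1, so (2/145)^4 = +1.
Reciprocity: 9 ≡ 1 and 145 ≡ 1 (mod 4), so (9/145) = +(145/9).
Reduce top mod 9: now compute (1/9).
Reached (1/9) = 1. Collecting the sign flips along the way, the symbol is +1.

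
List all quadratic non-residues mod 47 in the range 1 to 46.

5 10 11 13 15 19 20 22 23 26 29 30 31 33 35 38 39 40 41 43 44 45 46

Square k = 1,…,23 (k and 47−k give the same square):
1²=1, 2²=4, 3²=9, 4²=16, 5²=25, 6²=36, 7²≡2, 8²≡17, 9²≡34, 10²≡6, 11²≡27, 12²≡3, 13²≡28, 14²≡8, 15²≡37, 16²≡21, 17²≡7, 18²≡42, 19²≡32, 20²≡24, 21²≡18, 22²≡14, 23²≡12 (mod 47).
The residues are {1, 2, 3, 4, 6, 7, 8, 9, 12, 14, 16, 17, 18, 21, 24, 25, 27, 28, 32, 34, 36, 37, 42}; the non-residues are the remaining 23 nonzero classes.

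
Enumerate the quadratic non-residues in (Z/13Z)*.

Square k = 1,…,6 (k and 13−k give the same square):
1²=1, 2²=4, 3²=9, 4²≡3, 5²≡12, 6²≡10 (mod 13).
The residues are {1, 3, 4, 9, 10, 12}; the non-residues are the remaining 6 nonzero classes.

2,5,6,7,8,11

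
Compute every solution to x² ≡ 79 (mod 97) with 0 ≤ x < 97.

46, 51

97 ≡ 1 (mod 4), so we find a root by search.
Trying successive values, 46² = 2116 ≡ 79 (mod 97). The other root is 97 − 46 = 51.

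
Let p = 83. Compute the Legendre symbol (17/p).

1

Euler's criterion: (17/83) ≡ 17^41 (mod 83).
17^2 ≡ 40 (mod 83)
17^4 ≡ 23 (mod 83)
17^8 ≡ 31 (mod 83)
17^16 ≡ 48 (mod 83)
17^32 ≡ 63 (mod 83)
17^41 = 17^(32+8+1) ≡ 1 (mod 83).
Result is 1, so (17/83) = 1.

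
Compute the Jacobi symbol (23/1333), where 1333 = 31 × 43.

Reciprocity: 23 ≡ 3 and 1333 ≡ 1 (mod 4), so (23/1333) = +(1333/23).
Reduce top mod 23: now compute (22/23).
Pull out 2: since 23 ≡ 7 (mod 8), (2/23) = +1.
Reciprocity: 11 ≡ 3 and 23 ≡ 3 (mod 4), so (11/23) = −(23/11).
Reduce top mod 11: now compute (1/11).
Reached (1/11) = 1. Collecting the sign flips along the way, the symbol is -1.

-1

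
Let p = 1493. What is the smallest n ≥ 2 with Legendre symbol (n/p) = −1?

2

(2/1493) = −1, so 2 is the smallest positive non-residue mod 1493.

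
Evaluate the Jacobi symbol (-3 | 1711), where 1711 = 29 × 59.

First reduce: -3 ≡ 1708 (mod 1711).
Pull out 2^2: since 1711 ≡ 7 (mod 8), (2/1711) = +1, so (2/1711)^2 = +1.
Reciprocity: 427 ≡ 3 and 1711 ≡ 3 (mod 4), so (427/1711) = −(1711/427).
Reduce top mod 427: now compute (3/427).
Reciprocity: 3 ≡ 3 and 427 ≡ 3 (mod 4), so (3/427) = −(427/3).
Reduce top mod 3: now compute (1/3).
Reached (1/3) = 1. Collecting the sign flips along the way, the symbol is +1.

1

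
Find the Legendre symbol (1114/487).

First reduce: 1114 ≡ 140 (mod 487).
Pull out 2^2: since 487 ≡ 7 (mod 8), (2/487) = +1, so (2/487)^2 = +1.
Reciprocity: 35 ≡ 3 and 487 ≡ 3 (mod 4), so (35/487) = −(487/35).
Reduce top mod 35: now compute (32/35).
Pull out 2^5: since 35 ≡ 3 (mod 8), (2/35) = -1, so (2/35)^5 = -1.
Reached (1/35) = 1. Collecting the sign flips along the way, the symbol is +1.

1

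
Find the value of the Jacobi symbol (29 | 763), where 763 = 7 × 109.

1

Reciprocity: 29 ≡ 1 and 763 ≡ 3 (mod 4), so (29/763) = +(763/29).
Reduce top mod 29: now compute (9/29).
Reciprocity: 9 ≡ 1 and 29 ≡ 1 (mod 4), so (9/29) = +(29/9).
Reduce top mod 9: now compute (2/9).
Pull out 2: since 9 ≡ 1 (mod 8), (2/9) = +1.
Reached (1/9) = 1. Collecting the sign flips along the way, the symbol is +1.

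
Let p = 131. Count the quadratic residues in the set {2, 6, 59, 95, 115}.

(2/131) = -1 → non-residue.
(6/131) = -1 → non-residue.
(59/131) = +1 → QR.
(95/131) = -1 → non-residue.
(115/131) = -1 → non-residue.
Total quadratic residues among the 5: 1.

1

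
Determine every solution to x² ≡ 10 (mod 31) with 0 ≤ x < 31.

Since 31 ≡ 3 (mod 4), a square root of 10 is 10^((31+1)/4) = 10^8 mod 31.
Repeated squaring: 10^2≡7, 10^4≡18, 10^8≡14 (mod 31).
10^8 = 10^(8) ≡ 14 (mod 31).
Check: 14² = 196 ≡ 10 (mod 31). The two roots are 14 and 17.

14, 17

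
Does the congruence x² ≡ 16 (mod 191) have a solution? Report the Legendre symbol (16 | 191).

Euler's criterion: (16/191) ≡ 16^95 (mod 191).
16^2 ≡ 65 (mod 191)
16^4 ≡ 23 (mod 191)
16^8 ≡ 147 (mod 191)
16^16 ≡ 26 (mod 191)
16^32 ≡ 103 (mod 191)
16^64 ≡ 104 (mod 191)
16^95 = 16^(64+16+8+4+2+1) ≡ 1 (mod 191).
Result is 1, so (16/191) = 1.

1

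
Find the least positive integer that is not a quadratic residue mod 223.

3

(2/223) = +1, so 2 is a residue.
(3/223) = −1, so 3 is the smallest positive non-residue mod 223.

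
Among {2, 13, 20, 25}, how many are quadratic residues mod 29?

3

(2/29) = -1 → non-residue.
(13/29) = +1 → QR.
(20/29) = +1 → QR.
(25/29) = +1 → QR.
Total quadratic residues among the 4: 3.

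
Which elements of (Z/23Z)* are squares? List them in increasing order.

1,2,3,4,6,8,9,12,13,16,18

Square k = 1,…,11 (k and 23−k give the same square):
1²=1, 2²=4, 3²=9, 4²=16, 5²≡2, 6²≡13, 7²≡3, 8²≡18, 9²≡12, 10²≡8, 11²≡6 (mod 23).
So the quadratic residues mod 23 are {1, 2, 3, 4, 6, 8, 9, 12, 13, 16, 18}.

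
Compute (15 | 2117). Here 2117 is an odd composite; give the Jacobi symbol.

1

Reciprocity: 15 ≡ 3 and 2117 ≡ 1 (mod 4), so (15/2117) = +(2117/15).
Reduce top mod 15: now compute (2/15).
Pull out 2: since 15 ≡ 7 (mod 8), (2/15) = +1.
Reached (1/15) = 1. Collecting the sign flips along the way, the symbol is +1.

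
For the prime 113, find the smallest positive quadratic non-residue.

(2/113) = +1, so 2 is a residue.
(3/113) = −1, so 3 is the smallest positive non-residue mod 113.

3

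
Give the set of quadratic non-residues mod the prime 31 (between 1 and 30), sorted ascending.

Square k = 1,…,15 (k and 31−k give the same square):
1²=1, 2²=4, 3²=9, 4²=16, 5²=25, 6²≡5, 7²≡18, 8²≡2, 9²≡19, 10²≡7, 11²≡28, 12²≡20, 13²≡14, 14²≡10, 15²≡8 (mod 31).
The residues are {1, 2, 4, 5, 7, 8, 9, 10, 14, 16, 18, 19, 20, 25, 28}; the non-residues are the remaining 15 nonzero classes.

3 6 11 12 13 15 17 21 22 23 24 26 27 29 30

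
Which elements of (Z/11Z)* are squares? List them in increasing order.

1, 3, 4, 5, 9

Square k = 1,…,5 (k and 11−k give the same square):
1²=1, 2²=4, 3²=9, 4²≡5, 5²≡3 (mod 11).
So the quadratic residues mod 11 are {1, 3, 4, 5, 9}.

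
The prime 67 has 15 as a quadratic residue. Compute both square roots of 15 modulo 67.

Since 67 ≡ 3 (mod 4), a square root of 15 is 15^((67+1)/4) = 15^17 mod 67.
Repeated squaring: 15^2≡24, 15^4≡40, 15^8≡59, 15^16≡64 (mod 67).
15^17 = 15^(16+1) ≡ 22 (mod 67).
Check: 22² = 484 ≡ 15 (mod 67). The two roots are 22 and 45.

22, 45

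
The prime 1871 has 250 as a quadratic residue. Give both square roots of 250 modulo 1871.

530, 1341

Since 1871 ≡ 3 (mod 4), a square root of 250 is 250^((1871+1)/4) = 250^468 mod 1871.
Repeated squaring: 250^2≡757, 250^4≡523, 250^8≡363, 250^16≡799, 250^32≡390, 250^64≡549, 250^128≡170, 250^256≡835 (mod 1871).
250^468 = 250^(256+128+64+16+4) ≡ 530 (mod 1871).
Check: 530² = 280900 ≡ 250 (mod 1871). The two roots are 530 and 1341.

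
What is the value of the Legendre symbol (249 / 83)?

First reduce: 249 ≡ 0 (mod 83).
Top reduces to 0: gcd > 1, so the symbol is 0.

0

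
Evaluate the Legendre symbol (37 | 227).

-1

Reciprocity: 37 ≡ 1 and 227 ≡ 3 (mod 4), so (37/227) = +(227/37).
Reduce top mod 37: now compute (5/37).
Reciprocity: 5 ≡ 1 and 37 ≡ 1 (mod 4), so (5/37) = +(37/5).
Reduce top mod 5: now compute (2/5).
Pull out 2: since 5 ≡ 5 (mod 8), (2/5) = -1.
Reached (1/5) = 1. Collecting the sign flips along the way, the symbol is -1.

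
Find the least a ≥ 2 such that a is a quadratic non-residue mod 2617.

(2/2617) = +1, so 2 is a residue.
(3/2617) = +1, so 3 is a residue.
(4/2617) = +1, so 4 is a residue.
(5/2617) = −1, so 5 is the smallest positive non-residue mod 2617.

5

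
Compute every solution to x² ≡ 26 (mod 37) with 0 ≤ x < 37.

10, 27

37 ≡ 1 (mod 4), so we find a root by search.
Trying successive values, 10² = 100 ≡ 26 (mod 37). The other root is 37 − 10 = 27.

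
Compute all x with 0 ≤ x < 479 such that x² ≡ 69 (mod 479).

126, 353

Since 479 ≡ 3 (mod 4), a square root of 69 is 69^((479+1)/4) = 69^120 mod 479.
Repeated squaring: 69^2≡450, 69^4≡362, 69^8≡277, 69^16≡89, 69^32≡257, 69^64≡426 (mod 479).
69^120 = 69^(64+32+16+8) ≡ 126 (mod 479).
Check: 126² = 15876 ≡ 69 (mod 479). The two roots are 126 and 353.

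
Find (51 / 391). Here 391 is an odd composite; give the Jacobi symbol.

0

Reciprocity: 51 ≡ 3 and 391 ≡ 3 (mod 4), so (51/391) = −(391/51).
Reduce top mod 51: now compute (34/51).
Pull out 2: since 51 ≡ 3 (mod 8), (2/51) = -1.
Reciprocity: 17 ≡ 1 and 51 ≡ 3 (mod 4), so (17/51) = +(51/17).
Reduce top mod 17: now compute (0/17).
Top reduces to 0: gcd > 1, so the symbol is 0.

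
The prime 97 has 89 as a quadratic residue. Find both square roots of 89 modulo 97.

34, 63

97 ≡ 1 (mod 4), so we find a root by search.
Trying successive values, 34² = 1156 ≡ 89 (mod 97). The other root is 97 − 34 = 63.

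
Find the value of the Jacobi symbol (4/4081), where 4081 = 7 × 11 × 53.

Pull out 2^2: since 4081 ≡ 1 (mod 8), (2/4081) = +1, so (2/4081)^2 = +1.
Reached (1/4081) = 1. Collecting the sign flips along the way, the symbol is +1.

1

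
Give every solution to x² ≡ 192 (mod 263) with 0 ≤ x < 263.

Since 263 ≡ 3 (mod 4), a square root of 192 is 192^((263+1)/4) = 192^66 mod 263.
Repeated squaring: 192^2≡44, 192^4≡95, 192^8≡83, 192^16≡51, 192^32≡234, 192^64≡52 (mod 263).
192^66 = 192^(64+2) ≡ 184 (mod 263).
Check: 184² = 33856 ≡ 192 (mod 263). The two roots are 79 and 184.

79, 184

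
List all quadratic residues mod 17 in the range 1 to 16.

1 2 4 8 9 13 15 16

Square k = 1,…,8 (k and 17−k give the same square):
1²=1, 2²=4, 3²=9, 4²=16, 5²≡8, 6²≡2, 7²≡15, 8²≡13 (mod 17).
So the quadratic residues mod 17 are {1, 2, 4, 8, 9, 13, 15, 16}.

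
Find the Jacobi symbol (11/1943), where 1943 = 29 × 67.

1

Reciprocity: 11 ≡ 3 and 1943 ≡ 3 (mod 4), so (11/1943) = −(1943/11).
Reduce top mod 11: now compute (7/11).
Reciprocity: 7 ≡ 3 and 11 ≡ 3 (mod 4), so (7/11) = −(11/7).
Reduce top mod 7: now compute (4/7).
Pull out 2^2: since 7 ≡ 7 (mod 8), (2/7) = +1, so (2/7)^2 = +1.
Reached (1/7) = 1. Collecting the sign flips along the way, the symbol is +1.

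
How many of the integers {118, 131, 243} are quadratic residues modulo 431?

2

(118/431) = +1 → QR.
(131/431) = -1 → non-residue.
(243/431) = +1 → QR.
Total quadratic residues among the 3: 2.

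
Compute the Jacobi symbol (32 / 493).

-1

Pull out 2^5: since 493 ≡ 5 (mod 8), (2/493) = -1, so (2/493)^5 = -1.
Reached (1/493) = 1. Collecting the sign flips along the way, the symbol is -1.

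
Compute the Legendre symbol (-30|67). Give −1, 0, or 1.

Euler's criterion: (-30/67) ≡ 37^33 (mod 67).
37^2 ≡ 29 (mod 67)
37^4 ≡ 37 (mod 67)
37^8 ≡ 29 (mod 67)
37^16 ≡ 37 (mod 67)
37^32 ≡ 29 (mod 67)
37^33 = 37^(32+1) ≡ 1 (mod 67).
Result is 1, so (-30/67) = 1.

1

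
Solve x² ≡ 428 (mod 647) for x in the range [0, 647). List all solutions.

284, 363

Since 647 ≡ 3 (mod 4), a square root of 428 is 428^((647+1)/4) = 428^162 mod 647.
Repeated squaring: 428^2≡83, 428^4≡419, 428^8≡224, 428^16≡357, 428^32≡637, 428^64≡100, 428^128≡295 (mod 647).
428^162 = 428^(128+32+2) ≡ 363 (mod 647).
Check: 363² = 131769 ≡ 428 (mod 647). The two roots are 284 and 363.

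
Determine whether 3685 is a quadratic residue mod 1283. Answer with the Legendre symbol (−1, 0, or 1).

First reduce: 3685 ≡ 1119 (mod 1283).
Reciprocity: 1119 ≡ 3 and 1283 ≡ 3 (mod 4), so (1119/1283) = −(1283/1119).
Reduce top mod 1119: now compute (164/1119).
Pull out 2^2: since 1119 ≡ 7 (mod 8), (2/1119) = +1, so (2/1119)^2 = +1.
Reciprocity: 41 ≡ 1 and 1119 ≡ 3 (mod 4), so (41/1119) = +(1119/41).
Reduce top mod 41: now compute (12/41).
Pull out 2^2: since 41 ≡ 1 (mod 8), (2/41) = +1, so (2/41)^2 = +1.
Reciprocity: 3 ≡ 3 and 41 ≡ 1 (mod 4), so (3/41) = +(41/3).
Reduce top mod 3: now compute (2/3).
Pull out 2: since 3 ≡ 3 (mod 8), (2/3) = -1.
Reached (1/3) = 1. Collecting the sign flips along the way, the symbol is +1.

1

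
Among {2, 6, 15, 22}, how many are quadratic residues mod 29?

(2/29) = -1 → non-residue.
(6/29) = +1 → QR.
(15/29) = -1 → non-residue.
(22/29) = +1 → QR.
Total quadratic residues among the 4: 2.

2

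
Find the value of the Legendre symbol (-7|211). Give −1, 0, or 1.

1

Euler's criterion: (-7/211) ≡ 204^105 (mod 211).
204^2 ≡ 49 (mod 211)
204^4 ≡ 80 (mod 211)
204^8 ≡ 70 (mod 211)
204^16 ≡ 47 (mod 211)
204^32 ≡ 99 (mod 211)
204^64 ≡ 95 (mod 211)
204^105 = 204^(64+32+8+1) ≡ 1 (mod 211).
Result is 1, so (-7/211) = 1.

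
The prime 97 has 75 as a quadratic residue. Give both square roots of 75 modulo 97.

47, 50

97 ≡ 1 (mod 4), so we find a root by search.
Trying successive values, 47² = 2209 ≡ 75 (mod 97). The other root is 97 − 47 = 50.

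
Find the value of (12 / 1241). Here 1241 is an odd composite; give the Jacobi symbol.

Pull out 2^2: since 1241 ≡ 1 (mod 8), (2/1241) = +1, so (2/1241)^2 = +1.
Reciprocity: 3 ≡ 3 and 1241 ≡ 1 (mod 4), so (3/1241) = +(1241/3).
Reduce top mod 3: now compute (2/3).
Pull out 2: since 3 ≡ 3 (mod 8), (2/3) = -1.
Reached (1/3) = 1. Collecting the sign flips along the way, the symbol is -1.

-1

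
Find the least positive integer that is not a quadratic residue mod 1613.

2

(2/1613) = −1, so 2 is the smallest positive non-residue mod 1613.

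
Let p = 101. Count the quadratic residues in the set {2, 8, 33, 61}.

1

(2/101) = -1 → non-residue.
(8/101) = -1 → non-residue.
(33/101) = +1 → QR.
(61/101) = -1 → non-residue.
Total quadratic residues among the 4: 1.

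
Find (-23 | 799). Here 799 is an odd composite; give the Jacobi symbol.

-1

First reduce: -23 ≡ 776 (mod 799).
Pull out 2^3: since 799 ≡ 7 (mod 8), (2/799) = +1, so (2/799)^3 = +1.
Reciprocity: 97 ≡ 1 and 799 ≡ 3 (mod 4), so (97/799) = +(799/97).
Reduce top mod 97: now compute (23/97).
Reciprocity: 23 ≡ 3 and 97 ≡ 1 (mod 4), so (23/97) = +(97/23).
Reduce top mod 23: now compute (5/23).
Reciprocity: 5 ≡ 1 and 23 ≡ 3 (mod 4), so (5/23) = +(23/5).
Reduce top mod 5: now compute (3/5).
Reciprocity: 3 ≡ 3 and 5 ≡ 1 (mod 4), so (3/5) = +(5/3).
Reduce top mod 3: now compute (2/3).
Pull out 2: since 3 ≡ 3 (mod 8), (2/3) = -1.
Reached (1/3) = 1. Collecting the sign flips along the way, the symbol is -1.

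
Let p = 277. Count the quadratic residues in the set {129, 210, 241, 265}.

3

(129/277) = -1 → non-residue.
(210/277) = +1 → QR.
(241/277) = +1 → QR.
(265/277) = +1 → QR.
Total quadratic residues among the 4: 3.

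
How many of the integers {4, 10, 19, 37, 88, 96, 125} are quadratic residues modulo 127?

(4/127) = +1 → QR.
(10/127) = -1 → non-residue.
(19/127) = +1 → QR.
(37/127) = +1 → QR.
(88/127) = +1 → QR.
(96/127) = -1 → non-residue.
(125/127) = -1 → non-residue.
Total quadratic residues among the 7: 4.

4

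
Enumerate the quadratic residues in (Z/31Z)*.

Square k = 1,…,15 (k and 31−k give the same square):
1²=1, 2²=4, 3²=9, 4²=16, 5²=25, 6²≡5, 7²≡18, 8²≡2, 9²≡19, 10²≡7, 11²≡28, 12²≡20, 13²≡14, 14²≡10, 15²≡8 (mod 31).
So the quadratic residues mod 31 are {1, 2, 4, 5, 7, 8, 9, 10, 14, 16, 18, 19, 20, 25, 28}.

1,2,4,5,7,8,9,10,14,16,18,19,20,25,28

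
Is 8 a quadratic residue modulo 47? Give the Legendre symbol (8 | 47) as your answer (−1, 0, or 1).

Euler's criterion: (8/47) ≡ 8^23 (mod 47).
8^2 ≡ 17 (mod 47)
8^4 ≡ 7 (mod 47)
8^8 ≡ 2 (mod 47)
8^16 ≡ 4 (mod 47)
8^23 = 8^(16+4+2+1) ≡ 1 (mod 47).
Result is 1, so (8/47) = 1.

1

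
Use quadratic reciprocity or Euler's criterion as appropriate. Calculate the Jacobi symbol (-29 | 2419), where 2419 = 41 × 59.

First reduce: -29 ≡ 2390 (mod 2419).
Pull out 2: since 2419 ≡ 3 (mod 8), (2/2419) = -1.
Reciprocity: 1195 ≡ 3 and 2419 ≡ 3 (mod 4), so (1195/2419) = −(2419/1195).
Reduce top mod 1195: now compute (29/1195).
Reciprocity: 29 ≡ 1 and 1195 ≡ 3 (mod 4), so (29/1195) = +(1195/29).
Reduce top mod 29: now compute (6/29).
Pull out 2: since 29 ≡ 5 (mod 8), (2/29) = -1.
Reciprocity: 3 ≡ 3 and 29 ≡ 1 (mod 4), so (3/29) = +(29/3).
Reduce top mod 3: now compute (2/3).
Pull out 2: since 3 ≡ 3 (mod 8), (2/3) = -1.
Reached (1/3) = 1. Collecting the sign flips along the way, the symbol is +1.

1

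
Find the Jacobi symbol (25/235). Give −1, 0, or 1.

0

Reciprocity: 25 ≡ 1 and 235 ≡ 3 (mod 4), so (25/235) = +(235/25).
Reduce top mod 25: now compute (10/25).
Pull out 2: since 25 ≡ 1 (mod 8), (2/25) = +1.
Reciprocity: 5 ≡ 1 and 25 ≡ 1 (mod 4), so (5/25) = +(25/5).
Reduce top mod 5: now compute (0/5).
Top reduces to 0: gcd > 1, so the symbol is 0.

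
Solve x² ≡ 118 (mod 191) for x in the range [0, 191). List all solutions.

51, 140

Since 191 ≡ 3 (mod 4), a square root of 118 is 118^((191+1)/4) = 118^48 mod 191.
Repeated squaring: 118^2≡172, 118^4≡170, 118^8≡59, 118^16≡43, 118^32≡130 (mod 191).
118^48 = 118^(32+16) ≡ 51 (mod 191).
Check: 51² = 2601 ≡ 118 (mod 191). The two roots are 51 and 140.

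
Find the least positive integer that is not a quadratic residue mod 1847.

5

(2/1847) = +1, so 2 is a residue.
(3/1847) = +1, so 3 is a residue.
(4/1847) = +1, so 4 is a residue.
(5/1847) = −1, so 5 is the smallest positive non-residue mod 1847.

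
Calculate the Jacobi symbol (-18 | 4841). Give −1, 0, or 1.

First reduce: -18 ≡ 4823 (mod 4841).
Reciprocity: 4823 ≡ 3 and 4841 ≡ 1 (mod 4), so (4823/4841) = +(4841/4823).
Reduce top mod 4823: now compute (18/4823).
Pull out 2: since 4823 ≡ 7 (mod 8), (2/4823) = +1.
Reciprocity: 9 ≡ 1 and 4823 ≡ 3 (mod 4), so (9/4823) = +(4823/9).
Reduce top mod 9: now compute (8/9).
Pull out 2^3: since 9 ≡ 1 (mod 8), (2/9) = +1, so (2/9)^3 = +1.
Reached (1/9) = 1. Collecting the sign flips along the way, the symbol is +1.

1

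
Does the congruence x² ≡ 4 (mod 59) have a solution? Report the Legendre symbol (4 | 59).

Pull out 2^2: since 59 ≡ 3 (mod 8), (2/59) = -1, so (2/59)^2 = +1.
Reached (1/59) = 1. Collecting the sign flips along the way, the symbol is +1.

1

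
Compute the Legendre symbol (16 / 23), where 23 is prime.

1

Pull out 2^4: since 23 ≡ 7 (mod 8), (2/23) = +1, so (2/23)^4 = +1.
Reached (1/23) = 1. Collecting the sign flips along the way, the symbol is +1.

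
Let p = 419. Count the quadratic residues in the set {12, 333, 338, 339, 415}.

(12/419) = +1 → QR.
(333/419) = +1 → QR.
(338/419) = -1 → non-residue.
(339/419) = -1 → non-residue.
(415/419) = -1 → non-residue.
Total quadratic residues among the 5: 2.

2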